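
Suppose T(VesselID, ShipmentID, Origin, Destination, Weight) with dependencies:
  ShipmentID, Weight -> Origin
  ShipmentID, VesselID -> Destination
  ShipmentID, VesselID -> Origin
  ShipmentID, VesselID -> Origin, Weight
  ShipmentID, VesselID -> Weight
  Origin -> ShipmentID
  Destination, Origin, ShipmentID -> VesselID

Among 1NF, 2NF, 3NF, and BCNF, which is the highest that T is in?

Candidate keys: {Destination, Origin}, {Destination, ShipmentID, Weight}, {Origin, VesselID}, {ShipmentID, VesselID}. Prime attributes: {Destination, Origin, ShipmentID, VesselID, Weight}.
ShipmentID, Weight -> Origin breaks BCNF: {ShipmentID, Weight}⁺ = {Origin, ShipmentID, Weight}, so {ShipmentID, Weight} is not a superkey.
Its right-hand attributes {Origin} are all prime, as are those of every other non-superkey FD — the relation is in 3NF.

3NF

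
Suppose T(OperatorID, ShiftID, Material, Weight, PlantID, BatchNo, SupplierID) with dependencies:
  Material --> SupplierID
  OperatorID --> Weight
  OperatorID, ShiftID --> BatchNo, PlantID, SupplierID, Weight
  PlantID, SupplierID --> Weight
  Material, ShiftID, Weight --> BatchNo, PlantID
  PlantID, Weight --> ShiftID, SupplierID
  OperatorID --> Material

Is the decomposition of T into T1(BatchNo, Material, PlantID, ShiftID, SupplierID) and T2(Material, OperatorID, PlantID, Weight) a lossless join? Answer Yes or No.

Common attributes: {Material, PlantID}; their closure is {BatchNo, Material, PlantID, ShiftID, SupplierID, Weight}.
Since T1 ⊆ {BatchNo, Material, PlantID, ShiftID, SupplierID, Weight}, the intersection is a superkey of T1; the decomposition is lossless.

Yes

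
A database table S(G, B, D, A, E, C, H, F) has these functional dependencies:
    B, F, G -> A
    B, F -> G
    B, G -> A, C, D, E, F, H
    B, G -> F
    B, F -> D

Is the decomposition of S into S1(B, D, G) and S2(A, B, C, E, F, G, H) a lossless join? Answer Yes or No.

S1 ∩ S2 = {B, G}; its closure under F is {A, B, C, D, E, F, G, H}.
Since S1 ⊆ {A, B, C, D, E, F, G, H}, the intersection is a superkey of S1; the decomposition is lossless.

Yes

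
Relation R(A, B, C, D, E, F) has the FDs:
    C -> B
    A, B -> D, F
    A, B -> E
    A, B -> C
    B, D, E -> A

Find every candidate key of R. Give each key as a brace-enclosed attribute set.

{A, B}, {A, C}, {B, D, E}, {C, D, E}

{A, B}⁺ = {A, B, C, D, E, F} — all of the relation — so {A, B} is a candidate key.
{A, C}⁺ = {A, B, C, D, E, F} — all of the relation — so {A, C} is a candidate key.
{B, D, E}⁺ = {A, B, C, D, E, F} — all of the relation — so {B, D, E} is a candidate key.
{C, D, E}⁺ = {A, B, C, D, E, F} — all of the relation — so {C, D, E} is a candidate key.
These are minimal and exhaustive — every other superkey contains one of them.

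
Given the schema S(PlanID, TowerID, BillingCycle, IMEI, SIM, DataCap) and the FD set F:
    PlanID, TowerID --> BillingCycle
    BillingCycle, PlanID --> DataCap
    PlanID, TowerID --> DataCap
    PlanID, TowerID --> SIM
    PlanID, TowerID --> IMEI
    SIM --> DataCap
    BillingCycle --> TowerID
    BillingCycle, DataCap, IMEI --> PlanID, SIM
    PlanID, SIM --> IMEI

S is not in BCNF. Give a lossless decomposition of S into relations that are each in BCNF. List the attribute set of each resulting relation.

{BillingCycle, PlanID, SIM}; {BillingCycle, TowerID}; {DataCap, SIM}; {IMEI, PlanID, SIM}

Candidate keys of the original relation: {BillingCycle, DataCap, IMEI}, {BillingCycle, IMEI, SIM}, {BillingCycle, PlanID}, {PlanID, TowerID}.
In {BillingCycle, DataCap, IMEI, PlanID, SIM, TowerID}, {SIM} is not a superkey ({SIM}⁺ restricted to this set is {DataCap, SIM}), so split on SIM --> DataCap into {DataCap, SIM} and {BillingCycle, IMEI, PlanID, SIM, TowerID}.
{DataCap, SIM} has no BCNF violation.
In {BillingCycle, IMEI, PlanID, SIM, TowerID}, {BillingCycle} is not a superkey ({BillingCycle}⁺ restricted to this set is {BillingCycle, TowerID}), so split on BillingCycle --> TowerID into {BillingCycle, TowerID} and {BillingCycle, IMEI, PlanID, SIM}.
{BillingCycle, TowerID} has no BCNF violation.
In {BillingCycle, IMEI, PlanID, SIM}, {PlanID, SIM} is not a superkey ({PlanID, SIM}⁺ restricted to this set is {IMEI, PlanID, SIM}), so split on PlanID, SIM --> IMEI into {IMEI, PlanID, SIM} and {BillingCycle, PlanID, SIM}.
{IMEI, PlanID, SIM} has no BCNF violation.
{BillingCycle, PlanID, SIM} has no BCNF violation.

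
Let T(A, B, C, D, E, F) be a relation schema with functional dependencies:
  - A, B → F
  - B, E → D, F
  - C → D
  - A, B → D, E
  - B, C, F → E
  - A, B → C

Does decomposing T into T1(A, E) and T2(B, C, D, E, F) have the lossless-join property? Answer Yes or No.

No

Common attributes: {E}; their closure is {E}.
The closure covers neither T1 nor T2 entirely; the join is not lossless.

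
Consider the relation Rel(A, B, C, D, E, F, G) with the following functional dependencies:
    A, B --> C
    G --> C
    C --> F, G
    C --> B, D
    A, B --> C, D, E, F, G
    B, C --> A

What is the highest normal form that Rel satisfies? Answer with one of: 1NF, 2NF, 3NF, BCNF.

Candidate keys: {A, B}, {C}, {G}. Prime attributes: {A, B, C, G}.
Every FD has a superkey on the left, so the relation is in BCNF.

BCNF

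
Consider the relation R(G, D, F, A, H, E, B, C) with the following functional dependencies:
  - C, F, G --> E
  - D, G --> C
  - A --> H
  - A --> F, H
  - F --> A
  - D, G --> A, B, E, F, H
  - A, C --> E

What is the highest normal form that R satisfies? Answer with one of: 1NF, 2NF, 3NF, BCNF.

2NF

Candidate key: {D, G}. Prime attributes: {D, G}.
C, F, G --> E breaks BCNF: {C, F, G}⁺ = {A, C, E, F, G, H}, so {C, F, G} is not a superkey.
C, F, G --> E has non-prime {E} on the right and a non-superkey on the left, so 3NF fails.
No non-prime attribute depends on a proper subset of any candidate key, so 2NF holds.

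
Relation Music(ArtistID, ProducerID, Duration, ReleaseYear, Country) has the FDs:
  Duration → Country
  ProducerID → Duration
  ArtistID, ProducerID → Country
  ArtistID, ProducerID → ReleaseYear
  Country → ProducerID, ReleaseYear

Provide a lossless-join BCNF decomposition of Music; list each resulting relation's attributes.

{ArtistID, Duration}; {Country, Duration, ProducerID, ReleaseYear}

Candidate keys of the original relation: {ArtistID, Country}, {ArtistID, Duration}, {ArtistID, ProducerID}.
Within {ArtistID, Country, Duration, ProducerID, ReleaseYear}: {Duration}⁺ ∩ {ArtistID, Country, Duration, ProducerID, ReleaseYear} = {Country, Duration, ProducerID, ReleaseYear}, not the whole set, so Duration → Country, ProducerID, ReleaseYear violates BCNF; decompose into {Country, Duration, ProducerID, ReleaseYear} and {ArtistID, Duration}.
{Country, Duration, ProducerID, ReleaseYear} is in BCNF.
{ArtistID, Duration} is in BCNF.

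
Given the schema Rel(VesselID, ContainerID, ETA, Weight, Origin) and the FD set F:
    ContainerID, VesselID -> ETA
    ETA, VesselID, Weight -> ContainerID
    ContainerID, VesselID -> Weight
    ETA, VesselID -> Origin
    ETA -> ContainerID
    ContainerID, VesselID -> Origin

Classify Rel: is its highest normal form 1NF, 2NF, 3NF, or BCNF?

Candidate keys: {ContainerID, VesselID}, {ETA, VesselID}. Prime attributes: {ContainerID, ETA, VesselID}.
ETA -> ContainerID breaks BCNF: {ETA}⁺ = {ContainerID, ETA}, so {ETA} is not a superkey.
Its right-hand attributes {ContainerID} are all prime, as are those of every other non-superkey FD — the relation is in 3NF.

3NF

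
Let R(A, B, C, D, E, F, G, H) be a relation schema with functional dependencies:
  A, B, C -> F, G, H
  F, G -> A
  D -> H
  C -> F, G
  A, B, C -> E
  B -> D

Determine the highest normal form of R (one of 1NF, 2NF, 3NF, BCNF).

1NF

Candidate key: {B, C}. Prime attributes: {B, C}.
For F, G -> A we have {F, G}⁺ = {A, F, G}; {F, G} is not a superkey, so BCNF fails.
F, G -> A has non-prime {A} on the right and a non-superkey on the left, so 3NF fails.
{B} is a proper subset of the key {B, C}, and {B}⁺ contains the non-prime attributes {D, H} — a partial dependency, so 2NF is violated.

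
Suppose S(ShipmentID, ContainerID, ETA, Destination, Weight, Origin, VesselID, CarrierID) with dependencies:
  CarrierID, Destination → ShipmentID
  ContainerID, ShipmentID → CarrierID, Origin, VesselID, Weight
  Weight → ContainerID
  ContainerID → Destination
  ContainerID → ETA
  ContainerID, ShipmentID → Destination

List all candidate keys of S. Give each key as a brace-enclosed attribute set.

{CarrierID, ContainerID} is a candidate key since {CarrierID, ContainerID}⁺ = {CarrierID, ContainerID, Destination, ETA, Origin, ShipmentID, VesselID, Weight} covers every attribute.
{CarrierID, Weight} is a candidate key since {CarrierID, Weight}⁺ = {CarrierID, ContainerID, Destination, ETA, Origin, ShipmentID, VesselID, Weight} covers every attribute.
{ContainerID, ShipmentID} is a candidate key since {ContainerID, ShipmentID}⁺ = {CarrierID, ContainerID, Destination, ETA, Origin, ShipmentID, VesselID, Weight} covers every attribute.
{ShipmentID, Weight} is a candidate key since {ShipmentID, Weight}⁺ = {CarrierID, ContainerID, Destination, ETA, Origin, ShipmentID, VesselID, Weight} covers every attribute.
These are minimal and exhaustive — every other superkey contains one of them.

{CarrierID, ContainerID}, {CarrierID, Weight}, {ContainerID, ShipmentID}, {ShipmentID, Weight}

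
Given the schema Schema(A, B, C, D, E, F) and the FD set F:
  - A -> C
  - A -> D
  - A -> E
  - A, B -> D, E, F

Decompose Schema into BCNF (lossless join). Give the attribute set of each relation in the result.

{A, B, F}; {A, C, D, E}

Candidate key of the original relation: {A, B}.
Within {A, B, C, D, E, F}: {A}⁺ ∩ {A, B, C, D, E, F} = {A, C, D, E}, not the whole set, so A -> C, D, E violates BCNF; decompose into {A, C, D, E} and {A, B, F}.
{A, C, D, E} is in BCNF.
{A, B, F} is in BCNF.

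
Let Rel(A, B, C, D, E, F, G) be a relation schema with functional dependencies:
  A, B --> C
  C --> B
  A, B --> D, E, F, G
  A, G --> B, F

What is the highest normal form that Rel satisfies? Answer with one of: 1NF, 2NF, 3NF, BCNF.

Candidate keys: {A, B}, {A, C}, {A, G}. Prime attributes: {A, B, C, G}.
For C --> B we have {C}⁺ = {B, C}; {C} is not a superkey, so BCNF fails.
But every attribute on its right side ({B}) is prime, and the same holds for every other non-superkey FD, so 3NF still holds.

3NF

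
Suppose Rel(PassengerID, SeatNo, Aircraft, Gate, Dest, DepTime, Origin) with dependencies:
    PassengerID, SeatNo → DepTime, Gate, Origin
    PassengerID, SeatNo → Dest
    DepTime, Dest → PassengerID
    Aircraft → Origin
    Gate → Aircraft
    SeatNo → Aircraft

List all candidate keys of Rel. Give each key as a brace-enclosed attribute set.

{DepTime, Dest, SeatNo}, {PassengerID, SeatNo}

{SeatNo} never appears on the right of any FD, so every key must include it.
{PassengerID, SeatNo}⁺ = {Aircraft, DepTime, Dest, Gate, Origin, PassengerID, SeatNo}, which is every attribute, so {PassengerID, SeatNo} is a candidate key.
{DepTime, Dest, SeatNo}⁺ = {Aircraft, DepTime, Dest, Gate, Origin, PassengerID, SeatNo}, which is every attribute, so {DepTime, Dest, SeatNo} is a candidate key.
These are minimal and exhaustive — every other superkey contains one of them.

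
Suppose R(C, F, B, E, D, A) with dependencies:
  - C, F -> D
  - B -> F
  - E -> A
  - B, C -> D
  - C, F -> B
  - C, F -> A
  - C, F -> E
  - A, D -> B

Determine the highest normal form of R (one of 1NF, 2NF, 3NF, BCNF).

3NF

Candidate keys: {A, C, D}, {B, C}, {C, D, E}, {C, F}. Prime attributes: {A, B, C, D, E, F}.
B -> F: {B}⁺ = {B, F}, which is not all of the attributes, so the left side is not a superkey — BCNF is violated.
Its right-hand attributes {F} are all prime, as are those of every other non-superkey FD — the relation is in 3NF.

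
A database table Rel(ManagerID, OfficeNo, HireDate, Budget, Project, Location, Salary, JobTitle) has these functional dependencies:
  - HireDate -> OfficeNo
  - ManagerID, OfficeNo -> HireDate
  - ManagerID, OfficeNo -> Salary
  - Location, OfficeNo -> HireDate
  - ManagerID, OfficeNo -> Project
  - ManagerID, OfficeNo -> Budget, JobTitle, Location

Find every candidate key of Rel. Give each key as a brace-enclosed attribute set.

No FD produces {ManagerID}, so it must be in every candidate key.
{HireDate, ManagerID}⁺ = {Budget, HireDate, JobTitle, Location, ManagerID, OfficeNo, Project, Salary} — all of the relation — so {HireDate, ManagerID} is a candidate key.
{ManagerID, OfficeNo}⁺ = {Budget, HireDate, JobTitle, Location, ManagerID, OfficeNo, Project, Salary} — all of the relation — so {ManagerID, OfficeNo} is a candidate key.
Any other superkey properly contains one of these, so there are no further candidate keys.

{HireDate, ManagerID}, {ManagerID, OfficeNo}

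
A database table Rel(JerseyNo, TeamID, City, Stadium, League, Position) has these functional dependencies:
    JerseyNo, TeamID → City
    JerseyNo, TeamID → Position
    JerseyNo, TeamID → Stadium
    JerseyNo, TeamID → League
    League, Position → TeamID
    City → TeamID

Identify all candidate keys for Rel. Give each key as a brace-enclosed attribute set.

No FD produces {JerseyNo}, so it must be in every candidate key.
{City, JerseyNo} is a candidate key since {City, JerseyNo}⁺ = {City, JerseyNo, League, Position, Stadium, TeamID} covers every attribute.
{JerseyNo, TeamID} is a candidate key since {JerseyNo, TeamID}⁺ = {City, JerseyNo, League, Position, Stadium, TeamID} covers every attribute.
{JerseyNo, League, Position} is a candidate key since {JerseyNo, League, Position}⁺ = {City, JerseyNo, League, Position, Stadium, TeamID} covers every attribute.
Any other superkey properly contains one of these, so there are no further candidate keys.

{City, JerseyNo}, {JerseyNo, League, Position}, {JerseyNo, TeamID}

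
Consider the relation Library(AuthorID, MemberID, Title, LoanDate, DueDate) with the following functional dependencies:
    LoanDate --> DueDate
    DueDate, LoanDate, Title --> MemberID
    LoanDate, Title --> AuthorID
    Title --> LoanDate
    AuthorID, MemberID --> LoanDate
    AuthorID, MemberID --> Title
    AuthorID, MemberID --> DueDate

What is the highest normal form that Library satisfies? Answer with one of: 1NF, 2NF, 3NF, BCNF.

Candidate keys: {AuthorID, MemberID}, {Title}. Prime attributes: {AuthorID, MemberID, Title}.
LoanDate --> DueDate: {LoanDate}⁺ = {DueDate, LoanDate}, which is not all of the attributes, so the left side is not a superkey — BCNF is violated.
Because {DueDate} is non-prime and the left side of LoanDate --> DueDate is not a superkey, the relation is not in 3NF.
Checking every proper subset of each key, none determines a non-prime attribute — 2NF is satisfied.

2NF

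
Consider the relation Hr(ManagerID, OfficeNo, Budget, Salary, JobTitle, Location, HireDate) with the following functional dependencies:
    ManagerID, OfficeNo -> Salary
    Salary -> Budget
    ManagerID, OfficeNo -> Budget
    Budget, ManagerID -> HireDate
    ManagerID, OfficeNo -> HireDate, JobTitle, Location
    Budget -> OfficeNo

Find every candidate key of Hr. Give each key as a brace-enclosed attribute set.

{Budget, ManagerID}, {ManagerID, OfficeNo}, {ManagerID, Salary}

No FD produces {ManagerID}, so it must be in every candidate key.
Closure of {Budget, ManagerID} is {Budget, HireDate, JobTitle, Location, ManagerID, OfficeNo, Salary}, the whole schema; {Budget, ManagerID} is a candidate key.
Closure of {ManagerID, OfficeNo} is {Budget, HireDate, JobTitle, Location, ManagerID, OfficeNo, Salary}, the whole schema; {ManagerID, OfficeNo} is a candidate key.
Closure of {ManagerID, Salary} is {Budget, HireDate, JobTitle, Location, ManagerID, OfficeNo, Salary}, the whole schema; {ManagerID, Salary} is a candidate key.
Any other superkey properly contains one of these, so there are no further candidate keys.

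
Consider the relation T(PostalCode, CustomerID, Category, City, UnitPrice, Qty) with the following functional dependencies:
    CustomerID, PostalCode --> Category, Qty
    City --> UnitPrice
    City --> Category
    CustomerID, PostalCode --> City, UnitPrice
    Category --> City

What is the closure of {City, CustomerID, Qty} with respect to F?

Start with {City, CustomerID, Qty}.
City --> UnitPrice applies; add {UnitPrice} → now {City, CustomerID, Qty, UnitPrice}.
City --> Category applies; add {Category} → now {Category, City, CustomerID, Qty, UnitPrice}.
No further FD applies.

{Category, City, CustomerID, Qty, UnitPrice}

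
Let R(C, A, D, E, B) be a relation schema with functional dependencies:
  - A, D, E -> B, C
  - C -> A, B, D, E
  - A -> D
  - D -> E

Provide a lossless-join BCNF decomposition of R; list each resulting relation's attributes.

{A, B, C, D}; {D, E}

Candidate keys of the original relation: {A}, {C}.
{A, B, C, D, E}: {D} determines {D, E} here but is not a superkey — split on D -> E, giving {D, E} and {A, B, C, D}.
{D, E}: every determinant is a superkey — BCNF.
{A, B, C, D}: every determinant is a superkey — BCNF.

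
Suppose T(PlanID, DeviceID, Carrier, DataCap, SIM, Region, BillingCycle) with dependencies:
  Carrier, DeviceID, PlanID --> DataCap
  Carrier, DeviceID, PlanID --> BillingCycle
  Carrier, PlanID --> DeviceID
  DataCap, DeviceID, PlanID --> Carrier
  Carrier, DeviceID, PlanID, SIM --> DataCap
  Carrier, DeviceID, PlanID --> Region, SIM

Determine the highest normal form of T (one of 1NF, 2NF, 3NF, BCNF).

BCNF

Candidate keys: {Carrier, PlanID}, {DataCap, DeviceID, PlanID}. Prime attributes: {Carrier, DataCap, DeviceID, PlanID}.
The left-hand side of every FD is a superkey, so BCNF is satisfied.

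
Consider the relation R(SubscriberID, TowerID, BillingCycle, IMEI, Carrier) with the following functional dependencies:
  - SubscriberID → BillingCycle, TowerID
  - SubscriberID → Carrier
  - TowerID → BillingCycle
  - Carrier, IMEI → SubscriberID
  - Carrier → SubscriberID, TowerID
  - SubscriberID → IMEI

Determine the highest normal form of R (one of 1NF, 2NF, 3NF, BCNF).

2NF

Candidate keys: {Carrier}, {SubscriberID}. Prime attributes: {Carrier, SubscriberID}.
TowerID → BillingCycle: {TowerID}⁺ = {BillingCycle, TowerID}, which is not all of the attributes, so the left side is not a superkey — BCNF is violated.
Because {BillingCycle} is non-prime and the left side of TowerID → BillingCycle is not a superkey, the relation is not in 3NF.
All keys have size 1, which rules out partial dependencies — 2NF is satisfied.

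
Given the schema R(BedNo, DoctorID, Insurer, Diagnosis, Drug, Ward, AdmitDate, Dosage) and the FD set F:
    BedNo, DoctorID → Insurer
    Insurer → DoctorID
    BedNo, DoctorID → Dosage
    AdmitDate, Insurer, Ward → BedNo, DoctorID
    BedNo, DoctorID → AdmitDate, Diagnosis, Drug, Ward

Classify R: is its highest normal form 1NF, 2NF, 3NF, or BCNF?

3NF

Candidate keys: {AdmitDate, Insurer, Ward}, {BedNo, DoctorID}, {BedNo, Insurer}. Prime attributes: {AdmitDate, BedNo, DoctorID, Insurer, Ward}.
Insurer → DoctorID breaks BCNF: {Insurer}⁺ = {DoctorID, Insurer}, so {Insurer} is not a superkey.
Its right-hand attributes {DoctorID} are all prime, as are those of every other non-superkey FD — the relation is in 3NF.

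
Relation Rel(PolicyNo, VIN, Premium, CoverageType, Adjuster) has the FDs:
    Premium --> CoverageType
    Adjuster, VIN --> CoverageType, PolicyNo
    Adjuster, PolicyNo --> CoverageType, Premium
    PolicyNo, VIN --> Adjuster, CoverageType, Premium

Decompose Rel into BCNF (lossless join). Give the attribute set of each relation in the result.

{Adjuster, PolicyNo, Premium}; {Adjuster, PolicyNo, VIN}; {CoverageType, Premium}

Candidate keys of the original relation: {Adjuster, VIN}, {PolicyNo, VIN}.
Within {Adjuster, CoverageType, PolicyNo, Premium, VIN}: {Premium}⁺ ∩ {Adjuster, CoverageType, PolicyNo, Premium, VIN} = {CoverageType, Premium}, not the whole set, so Premium --> CoverageType violates BCNF; decompose into {CoverageType, Premium} and {Adjuster, PolicyNo, Premium, VIN}.
{CoverageType, Premium} has no BCNF violation.
Within {Adjuster, PolicyNo, Premium, VIN}: {Adjuster, PolicyNo}⁺ ∩ {Adjuster, PolicyNo, Premium, VIN} = {Adjuster, PolicyNo, Premium}, not the whole set, so Adjuster, PolicyNo --> Premium violates BCNF; decompose into {Adjuster, PolicyNo, Premium} and {Adjuster, PolicyNo, VIN}.
{Adjuster, PolicyNo, Premium} has no BCNF violation.
{Adjuster, PolicyNo, VIN} has no BCNF violation.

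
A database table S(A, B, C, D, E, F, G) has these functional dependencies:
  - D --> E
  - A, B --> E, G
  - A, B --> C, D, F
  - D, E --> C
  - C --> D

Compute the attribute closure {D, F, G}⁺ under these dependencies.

Start with {D, F, G}.
D --> E applies; add {E} → now {D, E, F, G}.
D, E --> C applies; add {C} → now {C, D, E, F, G}.
No further FD applies.

{C, D, E, F, G}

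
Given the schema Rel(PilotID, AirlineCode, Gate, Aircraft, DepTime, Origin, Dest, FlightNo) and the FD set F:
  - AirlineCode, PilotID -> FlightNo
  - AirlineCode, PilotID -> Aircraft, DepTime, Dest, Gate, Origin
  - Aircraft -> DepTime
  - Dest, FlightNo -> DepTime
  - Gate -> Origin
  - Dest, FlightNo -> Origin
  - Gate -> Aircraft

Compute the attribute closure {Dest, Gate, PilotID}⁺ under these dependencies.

{Aircraft, DepTime, Dest, Gate, Origin, PilotID}

Start with {Dest, Gate, PilotID}.
Gate -> Origin applies; add {Origin} → now {Dest, Gate, Origin, PilotID}.
Gate -> Aircraft applies; add {Aircraft} → now {Aircraft, Dest, Gate, Origin, PilotID}.
Aircraft -> DepTime applies; add {DepTime} → now {Aircraft, DepTime, Dest, Gate, Origin, PilotID}.
No further FD applies.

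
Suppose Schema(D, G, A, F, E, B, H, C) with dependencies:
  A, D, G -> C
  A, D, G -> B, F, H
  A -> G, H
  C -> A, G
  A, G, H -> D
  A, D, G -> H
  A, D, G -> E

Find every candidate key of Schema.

{A}, {C}

{A} is a candidate key since {A}⁺ = {A, B, C, D, E, F, G, H} covers every attribute.
{C} is a candidate key since {C}⁺ = {A, B, C, D, E, F, G, H} covers every attribute.
Any other superkey properly contains one of these, so there are no further candidate keys.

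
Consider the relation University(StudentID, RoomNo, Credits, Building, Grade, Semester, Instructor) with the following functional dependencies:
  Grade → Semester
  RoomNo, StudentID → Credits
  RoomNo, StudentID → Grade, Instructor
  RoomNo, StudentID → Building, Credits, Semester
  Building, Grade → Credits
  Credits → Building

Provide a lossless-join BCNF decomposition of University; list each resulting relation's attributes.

Candidate key of the original relation: {RoomNo, StudentID}.
{Building, Credits, Grade, Instructor, RoomNo, Semester, StudentID}: {Grade} determines {Grade, Semester} here but is not a superkey — split on Grade → Semester, giving {Grade, Semester} and {Building, Credits, Grade, Instructor, RoomNo, StudentID}.
{Grade, Semester} is in BCNF.
{Building, Credits, Grade, Instructor, RoomNo, StudentID}: {Building, Grade} determines {Building, Credits, Grade} here but is not a superkey — split on Building, Grade → Credits, giving {Building, Credits, Grade} and {Building, Grade, Instructor, RoomNo, StudentID}.
{Building, Credits, Grade}: {Credits} determines {Building, Credits} here but is not a superkey — split on Credits → Building, giving {Building, Credits} and {Credits, Grade}.
{Building, Credits} is in BCNF.
{Credits, Grade} is in BCNF.
{Building, Grade, Instructor, RoomNo, StudentID} is in BCNF.

{Building, Credits}; {Building, Grade, Instructor, RoomNo, StudentID}; {Credits, Grade}; {Grade, Semester}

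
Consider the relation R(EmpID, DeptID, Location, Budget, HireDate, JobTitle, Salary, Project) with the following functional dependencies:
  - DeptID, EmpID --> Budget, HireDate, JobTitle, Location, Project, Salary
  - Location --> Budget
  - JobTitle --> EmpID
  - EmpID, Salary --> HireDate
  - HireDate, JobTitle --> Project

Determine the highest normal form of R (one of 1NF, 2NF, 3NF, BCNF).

2NF

Candidate keys: {DeptID, EmpID}, {DeptID, JobTitle}. Prime attributes: {DeptID, EmpID, JobTitle}.
For Location --> Budget we have {Location}⁺ = {Budget, Location}; {Location} is not a superkey, so BCNF fails.
Location --> Budget determines the non-prime attribute {Budget} from a non-superkey — 3NF is violated.
No proper subset of a key has a non-prime attribute in its closure, so there is no partial dependency; 2NF holds.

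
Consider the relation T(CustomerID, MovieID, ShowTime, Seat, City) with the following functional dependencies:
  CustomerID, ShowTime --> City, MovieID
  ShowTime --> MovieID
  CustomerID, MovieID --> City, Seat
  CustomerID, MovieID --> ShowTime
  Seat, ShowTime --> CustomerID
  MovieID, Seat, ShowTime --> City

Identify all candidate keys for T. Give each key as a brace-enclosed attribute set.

Closure of {CustomerID, MovieID} is {City, CustomerID, MovieID, Seat, ShowTime}, the whole schema; {CustomerID, MovieID} is a candidate key.
Closure of {CustomerID, ShowTime} is {City, CustomerID, MovieID, Seat, ShowTime}, the whole schema; {CustomerID, ShowTime} is a candidate key.
Closure of {Seat, ShowTime} is {City, CustomerID, MovieID, Seat, ShowTime}, the whole schema; {Seat, ShowTime} is a candidate key.
These are minimal and exhaustive — every other superkey contains one of them.

{CustomerID, MovieID}, {CustomerID, ShowTime}, {Seat, ShowTime}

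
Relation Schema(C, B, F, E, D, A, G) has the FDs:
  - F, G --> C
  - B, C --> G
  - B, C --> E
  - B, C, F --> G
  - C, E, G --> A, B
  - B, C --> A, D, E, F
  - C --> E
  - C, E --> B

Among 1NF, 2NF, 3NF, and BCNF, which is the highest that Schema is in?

BCNF

Candidate keys: {C}, {F, G}. Prime attributes: {C, F, G}.
The left-hand side of every FD is a superkey, so BCNF is satisfied.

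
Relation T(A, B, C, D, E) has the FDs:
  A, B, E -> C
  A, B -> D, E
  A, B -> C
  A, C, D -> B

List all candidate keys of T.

{A, B}, {A, C, D}

Attributes never on any right-hand side: {A} — every candidate key must contain it.
{A, B}⁺ = {A, B, C, D, E} — all of the relation — so {A, B} is a candidate key.
{A, C, D}⁺ = {A, B, C, D, E} — all of the relation — so {A, C, D} is a candidate key.
No proper subset of any of these is a key, and no other minimal superkey exists.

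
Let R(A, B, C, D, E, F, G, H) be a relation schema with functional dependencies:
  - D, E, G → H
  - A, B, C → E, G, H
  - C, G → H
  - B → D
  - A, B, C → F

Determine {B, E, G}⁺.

{B, D, E, G, H}

Start with {B, E, G}.
B → D applies; add {D} → now {B, D, E, G}.
D, E, G → H applies; add {H} → now {B, D, E, G, H}.
No further FD applies.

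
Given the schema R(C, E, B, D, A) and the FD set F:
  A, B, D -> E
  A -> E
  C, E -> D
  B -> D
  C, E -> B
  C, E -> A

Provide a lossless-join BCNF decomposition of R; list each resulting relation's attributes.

{A, B, C}; {A, E}; {B, D}

Candidate keys of the original relation: {A, C}, {C, E}.
In {A, B, C, D, E}, {A, B, D} is not a superkey ({A, B, D}⁺ restricted to this set is {A, B, D, E}), so split on A, B, D -> E into {A, B, D, E} and {A, B, C, D}.
In {A, B, D, E}, {A} is not a superkey ({A}⁺ restricted to this set is {A, E}), so split on A -> E into {A, E} and {A, B, D}.
{A, E} is in BCNF.
In {A, B, D}, {B} is not a superkey ({B}⁺ restricted to this set is {B, D}), so split on B -> D into {B, D} and {A, B}.
{B, D} is in BCNF.
{A, B} is in BCNF.
In {A, B, C, D}, {B} is not a superkey ({B}⁺ restricted to this set is {B, D}), so split on B -> D into {B, D} and {A, B, C}.
{B, D} is in BCNF.
{A, B, C} is in BCNF.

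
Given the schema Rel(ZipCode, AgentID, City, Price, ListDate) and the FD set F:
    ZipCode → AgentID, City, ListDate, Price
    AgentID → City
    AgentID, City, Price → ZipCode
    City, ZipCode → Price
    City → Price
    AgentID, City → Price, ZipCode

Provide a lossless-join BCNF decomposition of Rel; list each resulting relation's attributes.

Candidate keys of the original relation: {AgentID}, {ZipCode}.
In {AgentID, City, ListDate, Price, ZipCode}, {City} is not a superkey ({City}⁺ restricted to this set is {City, Price}), so split on City → Price into {City, Price} and {AgentID, City, ListDate, ZipCode}.
{City, Price} is in BCNF.
{AgentID, City, ListDate, ZipCode} is in BCNF.

{AgentID, City, ListDate, ZipCode}; {City, Price}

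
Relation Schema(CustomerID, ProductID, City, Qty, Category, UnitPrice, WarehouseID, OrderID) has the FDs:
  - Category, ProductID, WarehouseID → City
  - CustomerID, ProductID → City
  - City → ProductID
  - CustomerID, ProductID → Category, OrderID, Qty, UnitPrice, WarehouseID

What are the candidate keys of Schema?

{City, CustomerID}, {CustomerID, ProductID}

{CustomerID} never appears on the right of any FD, so every key must include it.
{City, CustomerID} is a candidate key since {City, CustomerID}⁺ = {Category, City, CustomerID, OrderID, ProductID, Qty, UnitPrice, WarehouseID} covers every attribute.
{CustomerID, ProductID} is a candidate key since {CustomerID, ProductID}⁺ = {Category, City, CustomerID, OrderID, ProductID, Qty, UnitPrice, WarehouseID} covers every attribute.
Any other superkey properly contains one of these, so there are no further candidate keys.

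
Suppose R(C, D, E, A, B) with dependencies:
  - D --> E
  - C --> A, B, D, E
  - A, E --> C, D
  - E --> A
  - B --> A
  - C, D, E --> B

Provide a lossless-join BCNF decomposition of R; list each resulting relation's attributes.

Candidate keys of the original relation: {C}, {D}, {E}.
In {A, B, C, D, E}, {B} is not a superkey ({B}⁺ restricted to this set is {A, B}), so split on B --> A into {A, B} and {B, C, D, E}.
{A, B} is in BCNF.
{B, C, D, E} is in BCNF.

{A, B}; {B, C, D, E}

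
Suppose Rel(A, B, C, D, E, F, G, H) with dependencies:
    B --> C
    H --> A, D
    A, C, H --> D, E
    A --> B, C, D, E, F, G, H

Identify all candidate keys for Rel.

{A}, {H}

Closure of {A} is {A, B, C, D, E, F, G, H}, the whole schema; {A} is a candidate key.
Closure of {H} is {A, B, C, D, E, F, G, H}, the whole schema; {H} is a candidate key.
These are minimal and exhaustive — every other superkey contains one of them.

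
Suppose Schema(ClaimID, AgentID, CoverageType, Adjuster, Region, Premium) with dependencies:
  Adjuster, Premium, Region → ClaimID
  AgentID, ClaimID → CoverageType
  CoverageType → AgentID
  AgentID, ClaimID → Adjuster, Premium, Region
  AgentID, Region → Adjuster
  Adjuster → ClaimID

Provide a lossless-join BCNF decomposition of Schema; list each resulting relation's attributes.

Candidate keys of the original relation: {Adjuster, AgentID}, {Adjuster, CoverageType}, {AgentID, ClaimID}, {AgentID, Region}, {ClaimID, CoverageType}, {CoverageType, Region}.
{Adjuster, AgentID, ClaimID, CoverageType, Premium, Region}: {Adjuster, Premium, Region} determines {Adjuster, ClaimID, Premium, Region} here but is not a superkey — split on Adjuster, Premium, Region → ClaimID, giving {Adjuster, ClaimID, Premium, Region} and {Adjuster, AgentID, CoverageType, Premium, Region}.
{Adjuster, ClaimID, Premium, Region}: {Adjuster} determines {Adjuster, ClaimID} here but is not a superkey — split on Adjuster → ClaimID, giving {Adjuster, ClaimID} and {Adjuster, Premium, Region}.
{Adjuster, ClaimID}: every determinant is a superkey — BCNF.
{Adjuster, Premium, Region}: every determinant is a superkey — BCNF.
{Adjuster, AgentID, CoverageType, Premium, Region}: {CoverageType} determines {AgentID, CoverageType} here but is not a superkey — split on CoverageType → AgentID, giving {AgentID, CoverageType} and {Adjuster, CoverageType, Premium, Region}.
{AgentID, CoverageType}: every determinant is a superkey — BCNF.
{Adjuster, CoverageType, Premium, Region}: every determinant is a superkey — BCNF.

{Adjuster, ClaimID}; {Adjuster, CoverageType, Premium, Region}; {AgentID, CoverageType}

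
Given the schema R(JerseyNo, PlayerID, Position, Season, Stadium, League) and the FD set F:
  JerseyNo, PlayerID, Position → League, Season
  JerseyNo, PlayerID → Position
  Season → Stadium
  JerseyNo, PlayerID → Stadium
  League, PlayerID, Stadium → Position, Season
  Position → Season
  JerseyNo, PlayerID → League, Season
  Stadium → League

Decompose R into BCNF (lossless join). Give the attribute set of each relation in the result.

{JerseyNo, PlayerID, Position}; {League, Stadium}; {Position, Season}; {Season, Stadium}

Candidate key of the original relation: {JerseyNo, PlayerID}.
{JerseyNo, League, PlayerID, Position, Season, Stadium}: {Season} determines {League, Season, Stadium} here but is not a superkey — split on Season → League, Stadium, giving {League, Season, Stadium} and {JerseyNo, PlayerID, Position, Season}.
{League, Season, Stadium}: {Stadium} determines {League, Stadium} here but is not a superkey — split on Stadium → League, giving {League, Stadium} and {Season, Stadium}.
{League, Stadium}: every determinant is a superkey — BCNF.
{Season, Stadium}: every determinant is a superkey — BCNF.
{JerseyNo, PlayerID, Position, Season}: {Position} determines {Position, Season} here but is not a superkey — split on Position → Season, giving {Position, Season} and {JerseyNo, PlayerID, Position}.
{Position, Season}: every determinant is a superkey — BCNF.
{JerseyNo, PlayerID, Position}: every determinant is a superkey — BCNF.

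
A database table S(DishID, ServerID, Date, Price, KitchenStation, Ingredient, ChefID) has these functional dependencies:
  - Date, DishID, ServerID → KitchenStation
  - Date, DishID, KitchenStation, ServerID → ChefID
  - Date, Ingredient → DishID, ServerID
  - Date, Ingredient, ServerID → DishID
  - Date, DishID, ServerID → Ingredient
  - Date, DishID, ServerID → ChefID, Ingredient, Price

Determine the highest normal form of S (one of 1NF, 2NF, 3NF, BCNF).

Candidate keys: {Date, DishID, ServerID}, {Date, Ingredient}. Prime attributes: {Date, DishID, Ingredient, ServerID}.
Each dependency's left side is a superkey — BCNF holds.

BCNF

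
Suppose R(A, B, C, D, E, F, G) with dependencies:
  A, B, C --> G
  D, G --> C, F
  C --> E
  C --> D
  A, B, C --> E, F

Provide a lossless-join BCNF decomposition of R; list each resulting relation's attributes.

{A, B, D, G}; {C, D, E}; {C, F, G}

Candidate keys of the original relation: {A, B, C}, {A, B, D, G}.
{A, B, C, D, E, F, G}: {D, G} determines {C, D, E, F, G} here but is not a superkey — split on D, G --> C, E, F, giving {C, D, E, F, G} and {A, B, D, G}.
{C, D, E, F, G}: {C} determines {C, D, E} here but is not a superkey — split on C --> D, E, giving {C, D, E} and {C, F, G}.
{C, D, E}: every determinant is a superkey — BCNF.
{C, F, G}: every determinant is a superkey — BCNF.
{A, B, D, G}: every determinant is a superkey — BCNF.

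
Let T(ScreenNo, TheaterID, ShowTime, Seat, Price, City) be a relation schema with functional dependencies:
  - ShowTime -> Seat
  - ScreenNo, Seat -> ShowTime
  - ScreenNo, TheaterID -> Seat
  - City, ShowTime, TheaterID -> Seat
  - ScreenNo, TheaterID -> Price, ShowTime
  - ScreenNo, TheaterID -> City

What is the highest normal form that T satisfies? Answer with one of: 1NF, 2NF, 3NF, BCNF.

Candidate key: {ScreenNo, TheaterID}. Prime attributes: {ScreenNo, TheaterID}.
ShowTime -> Seat: {ShowTime}⁺ = {Seat, ShowTime}, which is not all of the attributes, so the left side is not a superkey — BCNF is violated.
ShowTime -> Seat has non-prime {Seat} on the right and a non-superkey on the left, so 3NF fails.
Checking every proper subset of each key, none determines a non-prime attribute — 2NF is satisfied.

2NF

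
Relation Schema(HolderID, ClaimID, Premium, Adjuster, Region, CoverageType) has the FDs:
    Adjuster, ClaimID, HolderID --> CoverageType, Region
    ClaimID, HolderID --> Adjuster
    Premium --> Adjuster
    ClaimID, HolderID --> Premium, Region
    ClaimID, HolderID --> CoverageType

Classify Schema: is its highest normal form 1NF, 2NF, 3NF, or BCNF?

2NF

Candidate key: {ClaimID, HolderID}. Prime attributes: {ClaimID, HolderID}.
For Premium --> Adjuster we have {Premium}⁺ = {Adjuster, Premium}; {Premium} is not a superkey, so BCNF fails.
Because {Adjuster} is non-prime and the left side of Premium --> Adjuster is not a superkey, the relation is not in 3NF.
No non-prime attribute depends on a proper subset of any candidate key, so 2NF holds.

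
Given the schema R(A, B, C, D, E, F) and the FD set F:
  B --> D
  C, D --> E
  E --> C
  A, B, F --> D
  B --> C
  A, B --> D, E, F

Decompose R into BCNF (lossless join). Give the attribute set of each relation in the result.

{A, B, F}; {B, C, D}; {C, E}; {D, E}

Candidate key of the original relation: {A, B}.
In {A, B, C, D, E, F}, {B} is not a superkey ({B}⁺ restricted to this set is {B, C, D, E}), so split on B --> C, D, E into {B, C, D, E} and {A, B, F}.
In {B, C, D, E}, {C, D} is not a superkey ({C, D}⁺ restricted to this set is {C, D, E}), so split on C, D --> E into {C, D, E} and {B, C, D}.
In {C, D, E}, {E} is not a superkey ({E}⁺ restricted to this set is {C, E}), so split on E --> C into {C, E} and {D, E}.
{C, E} is in BCNF.
{D, E} is in BCNF.
{B, C, D} is in BCNF.
{A, B, F} is in BCNF.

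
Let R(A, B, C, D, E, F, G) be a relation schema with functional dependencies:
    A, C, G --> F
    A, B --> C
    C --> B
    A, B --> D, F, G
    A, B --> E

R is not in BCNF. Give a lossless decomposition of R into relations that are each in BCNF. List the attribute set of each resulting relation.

Candidate keys of the original relation: {A, B}, {A, C}.
{A, B, C, D, E, F, G}: {C} determines {B, C} here but is not a superkey — split on C --> B, giving {B, C} and {A, C, D, E, F, G}.
{B, C} has no BCNF violation.
{A, C, D, E, F, G} has no BCNF violation.

{A, C, D, E, F, G}; {B, C}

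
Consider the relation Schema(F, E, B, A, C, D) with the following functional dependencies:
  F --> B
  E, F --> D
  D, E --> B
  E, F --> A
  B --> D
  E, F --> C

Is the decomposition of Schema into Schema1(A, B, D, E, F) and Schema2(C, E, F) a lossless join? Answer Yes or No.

The shared attributes are {E, F} and {E, F}⁺ = {A, B, C, D, E, F}.
This includes all of Schema1, so the common attributes are a superkey of Schema1 — the join is lossless.

Yes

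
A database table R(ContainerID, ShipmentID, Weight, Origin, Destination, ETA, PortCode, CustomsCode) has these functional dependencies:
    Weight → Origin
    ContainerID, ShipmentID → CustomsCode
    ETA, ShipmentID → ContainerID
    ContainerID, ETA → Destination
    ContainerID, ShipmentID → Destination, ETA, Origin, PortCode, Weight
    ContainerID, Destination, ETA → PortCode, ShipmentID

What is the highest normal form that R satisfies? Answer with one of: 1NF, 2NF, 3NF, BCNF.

2NF

Candidate keys: {ContainerID, ETA}, {ContainerID, ShipmentID}, {ETA, ShipmentID}. Prime attributes: {ContainerID, ETA, ShipmentID}.
For Weight → Origin we have {Weight}⁺ = {Origin, Weight}; {Weight} is not a superkey, so BCNF fails.
Weight → Origin determines the non-prime attribute {Origin} from a non-superkey — 3NF is violated.
Checking every proper subset of each key, none determines a non-prime attribute — 2NF is satisfied.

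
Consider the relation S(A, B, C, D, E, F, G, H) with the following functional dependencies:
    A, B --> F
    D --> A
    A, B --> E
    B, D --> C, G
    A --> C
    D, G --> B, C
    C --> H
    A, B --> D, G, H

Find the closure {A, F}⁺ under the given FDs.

Start with {A, F}.
A --> C applies; add {C} → now {A, C, F}.
C --> H applies; add {H} → now {A, C, F, H}.
No further FD applies.

{A, C, F, H}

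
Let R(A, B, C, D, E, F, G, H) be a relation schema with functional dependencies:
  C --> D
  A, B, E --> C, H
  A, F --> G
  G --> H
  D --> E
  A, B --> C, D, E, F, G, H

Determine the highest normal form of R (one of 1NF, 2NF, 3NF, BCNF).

2NF

Candidate key: {A, B}. Prime attributes: {A, B}.
For C --> D we have {C}⁺ = {C, D, E}; {C} is not a superkey, so BCNF fails.
C --> D determines the non-prime attribute {D} from a non-superkey — 3NF is violated.
No proper subset of a key has a non-prime attribute in its closure, so there is no partial dependency; 2NF holds.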